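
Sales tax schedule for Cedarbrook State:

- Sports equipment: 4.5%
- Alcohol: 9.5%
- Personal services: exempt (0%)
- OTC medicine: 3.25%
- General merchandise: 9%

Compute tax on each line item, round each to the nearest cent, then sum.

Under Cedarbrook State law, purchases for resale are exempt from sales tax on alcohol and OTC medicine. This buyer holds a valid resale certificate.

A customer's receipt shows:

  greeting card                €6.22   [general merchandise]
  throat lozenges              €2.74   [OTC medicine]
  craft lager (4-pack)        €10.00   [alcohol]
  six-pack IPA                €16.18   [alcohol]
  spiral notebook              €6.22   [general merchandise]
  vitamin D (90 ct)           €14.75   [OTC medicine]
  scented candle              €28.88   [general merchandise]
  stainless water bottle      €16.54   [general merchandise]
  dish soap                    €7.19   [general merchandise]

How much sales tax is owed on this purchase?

€5.86

Greeting card €6.22: general merchandise → 9% → €0.56
Throat lozenges €2.74: OTC medicine, buyer-exempt → 0% → €0.00
Craft lager (4-pack) €10.00: alcohol, buyer-exempt → 0% → €0.00
Six-pack IPA €16.18: alcohol, buyer-exempt → 0% → €0.00
Spiral notebook €6.22: general merchandise → 9% → €0.56
Vitamin D (90 ct) €14.75: OTC medicine, buyer-exempt → 0% → €0.00
Scented candle €28.88: general merchandise → 9% → €2.60
Stainless water bottle €16.54: general merchandise → 9% → €1.49
Dish soap €7.19: general merchandise → 9% → €0.65
Total tax = €0.56 + €0.56 + €2.60 + €1.49 + €0.65 = €5.86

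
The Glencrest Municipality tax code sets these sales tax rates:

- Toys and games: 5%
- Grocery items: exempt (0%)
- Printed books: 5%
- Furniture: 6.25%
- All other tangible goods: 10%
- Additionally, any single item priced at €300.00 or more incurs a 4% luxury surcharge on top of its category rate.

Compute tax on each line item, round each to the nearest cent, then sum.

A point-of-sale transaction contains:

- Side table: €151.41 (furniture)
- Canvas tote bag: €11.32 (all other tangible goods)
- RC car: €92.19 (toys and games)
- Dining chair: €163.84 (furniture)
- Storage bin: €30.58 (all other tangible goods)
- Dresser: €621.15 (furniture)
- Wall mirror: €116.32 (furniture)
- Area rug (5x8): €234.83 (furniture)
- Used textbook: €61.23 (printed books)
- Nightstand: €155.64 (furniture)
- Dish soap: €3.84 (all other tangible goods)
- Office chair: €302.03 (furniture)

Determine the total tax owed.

Side table €151.41: furniture → 6.25% → €9.46
Canvas tote bag €11.32: all other tangible goods → 10% → €1.13
RC car €92.19: toys and games → 5% → €4.61
Dining chair €163.84: furniture → 6.25% → €10.24
Storage bin €30.58: all other tangible goods → 10% → €3.06
Dresser €621.15: furniture → 6.25% + 4% surcharge = 10.25% → €63.67
Wall mirror €116.32: furniture → 6.25% → €7.27
Area rug (5x8) €234.83: furniture → 6.25% → €14.68
Used textbook €61.23: printed books → 5% → €3.06
Nightstand €155.64: furniture → 6.25% → €9.73
Dish soap €3.84: all other tangible goods → 10% → €0.38
Office chair €302.03: furniture → 6.25% + 4% surcharge = 10.25% → €30.96
Total tax = €9.46 + €1.13 + €4.61 + €10.24 + €3.06 + €63.67 + €7.27 + €14.68 + €3.06 + €9.73 + €0.38 + €30.96 = €158.25

€158.25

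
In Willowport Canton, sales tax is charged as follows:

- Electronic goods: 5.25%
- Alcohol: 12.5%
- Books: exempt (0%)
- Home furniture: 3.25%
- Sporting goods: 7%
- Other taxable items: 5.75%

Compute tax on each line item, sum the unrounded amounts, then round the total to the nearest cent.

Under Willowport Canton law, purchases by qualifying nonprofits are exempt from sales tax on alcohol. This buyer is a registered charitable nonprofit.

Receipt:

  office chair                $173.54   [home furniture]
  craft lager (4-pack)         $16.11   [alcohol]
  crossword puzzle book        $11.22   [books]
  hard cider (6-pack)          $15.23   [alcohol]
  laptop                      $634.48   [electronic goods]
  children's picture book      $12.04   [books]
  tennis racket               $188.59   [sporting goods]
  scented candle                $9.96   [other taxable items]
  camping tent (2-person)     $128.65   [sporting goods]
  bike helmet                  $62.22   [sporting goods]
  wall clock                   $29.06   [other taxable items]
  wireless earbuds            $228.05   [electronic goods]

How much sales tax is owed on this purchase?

$79.73

Office chair $173.54: home furniture → 3.25% → $5.64005
Craft lager (4-pack) $16.11: alcohol, buyer-exempt → 0% → $0.00
Crossword puzzle book $11.22: books → 0% → $0.00
Hard cider (6-pack) $15.23: alcohol, buyer-exempt → 0% → $0.00
Laptop $634.48: electronic goods → 5.25% → $33.3102
Children's picture book $12.04: books → 0% → $0.00
Tennis racket $188.59: sporting goods → 7% → $13.2013
Scented candle $9.96: other taxable items → 5.75% → $0.5727
Camping tent (2-person) $128.65: sporting goods → 7% → $9.0055
Bike helmet $62.22: sporting goods → 7% → $4.3554
Wall clock $29.06: other taxable items → 5.75% → $1.67095
Wireless earbuds $228.05: electronic goods → 5.25% → $11.972625
Unrounded tax sum = $79.728725 → $79.73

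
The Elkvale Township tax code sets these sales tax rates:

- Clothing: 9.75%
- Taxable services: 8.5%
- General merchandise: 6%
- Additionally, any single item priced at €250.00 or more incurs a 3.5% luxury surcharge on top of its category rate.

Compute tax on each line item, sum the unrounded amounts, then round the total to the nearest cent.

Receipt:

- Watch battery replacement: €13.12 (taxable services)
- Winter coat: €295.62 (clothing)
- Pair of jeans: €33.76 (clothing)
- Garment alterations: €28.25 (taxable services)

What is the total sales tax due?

Watch battery replacement €13.12: taxable services → 8.5% → €1.1152
Winter coat €295.62: clothing → 9.75% + 3.5% surcharge = 13.25% → €39.16965
Pair of jeans €33.76: clothing → 9.75% → €3.2916
Garment alterations €28.25: taxable services → 8.5% → €2.40125
Unrounded tax sum = €45.9777 → €45.98

€45.98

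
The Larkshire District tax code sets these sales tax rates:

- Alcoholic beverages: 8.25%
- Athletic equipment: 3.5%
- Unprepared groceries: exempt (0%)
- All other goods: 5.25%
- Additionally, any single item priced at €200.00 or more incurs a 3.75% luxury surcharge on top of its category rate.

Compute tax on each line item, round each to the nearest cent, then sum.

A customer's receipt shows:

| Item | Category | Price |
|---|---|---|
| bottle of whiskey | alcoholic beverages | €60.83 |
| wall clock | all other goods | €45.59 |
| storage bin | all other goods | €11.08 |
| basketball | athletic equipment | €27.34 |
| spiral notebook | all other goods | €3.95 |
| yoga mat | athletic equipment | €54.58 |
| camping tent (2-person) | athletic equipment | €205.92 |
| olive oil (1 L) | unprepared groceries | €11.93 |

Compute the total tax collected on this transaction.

Bottle of whiskey €60.83: alcoholic beverages → 8.25% → €5.02
Wall clock €45.59: all other goods → 5.25% → €2.39
Storage bin €11.08: all other goods → 5.25% → €0.58
Basketball €27.34: athletic equipment → 3.5% → €0.96
Spiral notebook €3.95: all other goods → 5.25% → €0.21
Yoga mat €54.58: athletic equipment → 3.5% → €1.91
Camping tent (2-person) €205.92: athletic equipment → 3.5% + 3.75% surcharge = 7.25% → €14.93
Olive oil (1 L) €11.93: unprepared groceries → 0% → €0.00
Total tax = €5.02 + €2.39 + €0.58 + €0.96 + €0.21 + €1.91 + €14.93 = €26.00

€26.00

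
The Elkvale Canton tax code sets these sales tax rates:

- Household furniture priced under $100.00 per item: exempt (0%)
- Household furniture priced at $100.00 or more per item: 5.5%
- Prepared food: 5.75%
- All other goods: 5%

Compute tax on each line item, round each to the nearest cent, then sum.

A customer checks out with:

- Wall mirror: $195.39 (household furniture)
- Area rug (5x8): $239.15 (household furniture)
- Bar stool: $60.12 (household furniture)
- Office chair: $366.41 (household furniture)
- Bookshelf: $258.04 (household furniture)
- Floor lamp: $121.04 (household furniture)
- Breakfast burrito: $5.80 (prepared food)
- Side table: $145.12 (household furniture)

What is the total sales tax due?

$73.21

Wall mirror $195.39: household furniture, $100.00 or more → 5.5% → $10.75
Area rug (5x8) $239.15: household furniture, $100.00 or more → 5.5% → $13.15
Bar stool $60.12: household furniture, under $100.00 → 0% → $0.00
Office chair $366.41: household furniture, $100.00 or more → 5.5% → $20.15
Bookshelf $258.04: household furniture, $100.00 or more → 5.5% → $14.19
Floor lamp $121.04: household furniture, $100.00 or more → 5.5% → $6.66
Breakfast burrito $5.80: prepared food → 5.75% → $0.33
Side table $145.12: household furniture, $100.00 or more → 5.5% → $7.98
Total tax = $10.75 + $13.15 + $20.15 + $14.19 + $6.66 + $0.33 + $7.98 = $73.21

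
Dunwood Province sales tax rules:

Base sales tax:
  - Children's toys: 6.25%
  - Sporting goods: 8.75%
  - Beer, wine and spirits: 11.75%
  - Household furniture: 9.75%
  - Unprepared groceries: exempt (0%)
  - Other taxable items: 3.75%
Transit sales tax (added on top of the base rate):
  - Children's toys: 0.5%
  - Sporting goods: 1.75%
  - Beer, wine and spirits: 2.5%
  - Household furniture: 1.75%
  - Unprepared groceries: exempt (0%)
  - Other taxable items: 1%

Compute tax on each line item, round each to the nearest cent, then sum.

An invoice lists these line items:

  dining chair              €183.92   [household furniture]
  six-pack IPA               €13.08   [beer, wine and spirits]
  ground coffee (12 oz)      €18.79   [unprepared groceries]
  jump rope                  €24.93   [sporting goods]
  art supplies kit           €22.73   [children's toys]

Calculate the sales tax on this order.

Dining chair €183.92: household furniture → 9.75% + 1.75% transit = 11.5% → €21.15
Six-pack IPA €13.08: beer, wine and spirits → 11.75% + 2.5% transit = 14.25% → €1.86
Ground coffee (12 oz) €18.79: unprepared groceries → 0% + 0% transit = 0% → €0.00
Jump rope €24.93: sporting goods → 8.75% + 1.75% transit = 10.5% → €2.62
Art supplies kit €22.73: children's toys → 6.25% + 0.5% transit = 6.75% → €1.53
Total tax = €21.15 + €1.86 + €2.62 + €1.53 = €27.16

€27.16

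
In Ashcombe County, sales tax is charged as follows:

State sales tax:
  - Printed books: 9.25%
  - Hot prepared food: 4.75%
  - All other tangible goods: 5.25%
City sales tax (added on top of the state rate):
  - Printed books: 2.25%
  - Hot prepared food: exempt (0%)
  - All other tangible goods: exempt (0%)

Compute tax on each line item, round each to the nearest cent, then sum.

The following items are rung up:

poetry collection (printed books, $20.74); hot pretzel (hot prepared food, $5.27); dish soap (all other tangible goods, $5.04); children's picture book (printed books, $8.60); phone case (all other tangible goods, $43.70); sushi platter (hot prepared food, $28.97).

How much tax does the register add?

$7.56

Poetry collection $20.74: printed books → 9.25% + 2.25% city = 11.5% → $2.39
Hot pretzel $5.27: hot prepared food → 4.75% + 0% city = 4.75% → $0.25
Dish soap $5.04: all other tangible goods → 5.25% + 0% city = 5.25% → $0.26
Children's picture book $8.60: printed books → 9.25% + 2.25% city = 11.5% → $0.99
Phone case $43.70: all other tangible goods → 5.25% + 0% city = 5.25% → $2.29
Sushi platter $28.97: hot prepared food → 4.75% + 0% city = 4.75% → $1.38
Total tax = $2.39 + $0.25 + $0.26 + $0.99 + $2.29 + $1.38 = $7.56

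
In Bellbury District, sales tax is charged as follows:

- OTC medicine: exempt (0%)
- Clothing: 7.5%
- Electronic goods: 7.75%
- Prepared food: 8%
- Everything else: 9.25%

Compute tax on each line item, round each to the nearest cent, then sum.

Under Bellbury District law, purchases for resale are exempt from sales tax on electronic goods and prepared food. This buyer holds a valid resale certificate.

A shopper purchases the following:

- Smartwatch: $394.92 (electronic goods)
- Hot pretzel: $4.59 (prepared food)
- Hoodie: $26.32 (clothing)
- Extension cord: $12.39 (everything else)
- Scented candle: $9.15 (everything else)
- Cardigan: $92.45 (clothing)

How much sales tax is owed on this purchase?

$10.90

Smartwatch $394.92: electronic goods, buyer-exempt → 0% → $0.00
Hot pretzel $4.59: prepared food, buyer-exempt → 0% → $0.00
Hoodie $26.32: clothing → 7.5% → $1.97
Extension cord $12.39: everything else → 9.25% → $1.15
Scented candle $9.15: everything else → 9.25% → $0.85
Cardigan $92.45: clothing → 7.5% → $6.93
Total tax = $1.97 + $1.15 + $0.85 + $6.93 = $10.90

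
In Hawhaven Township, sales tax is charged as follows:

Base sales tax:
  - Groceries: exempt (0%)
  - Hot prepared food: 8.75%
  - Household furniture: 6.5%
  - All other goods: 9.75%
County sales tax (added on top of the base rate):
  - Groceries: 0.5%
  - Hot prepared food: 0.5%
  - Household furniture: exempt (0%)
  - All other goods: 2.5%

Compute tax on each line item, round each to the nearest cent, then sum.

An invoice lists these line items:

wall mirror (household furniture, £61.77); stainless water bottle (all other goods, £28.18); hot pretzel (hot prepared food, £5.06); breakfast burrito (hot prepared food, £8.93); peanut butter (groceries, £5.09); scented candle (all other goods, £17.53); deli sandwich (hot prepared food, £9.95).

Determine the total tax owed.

Wall mirror £61.77: household furniture → 6.5% + 0% county = 6.5% → £4.02
Stainless water bottle £28.18: all other goods → 9.75% + 2.5% county = 12.25% → £3.45
Hot pretzel £5.06: hot prepared food → 8.75% + 0.5% county = 9.25% → £0.47
Breakfast burrito £8.93: hot prepared food → 8.75% + 0.5% county = 9.25% → £0.83
Peanut butter £5.09: groceries → 0% + 0.5% county = 0.5% → £0.03
Scented candle £17.53: all other goods → 9.75% + 2.5% county = 12.25% → £2.15
Deli sandwich £9.95: hot prepared food → 8.75% + 0.5% county = 9.25% → £0.92
Total tax = £4.02 + £3.45 + £0.47 + £0.83 + £0.03 + £2.15 + £0.92 = £11.87

£11.87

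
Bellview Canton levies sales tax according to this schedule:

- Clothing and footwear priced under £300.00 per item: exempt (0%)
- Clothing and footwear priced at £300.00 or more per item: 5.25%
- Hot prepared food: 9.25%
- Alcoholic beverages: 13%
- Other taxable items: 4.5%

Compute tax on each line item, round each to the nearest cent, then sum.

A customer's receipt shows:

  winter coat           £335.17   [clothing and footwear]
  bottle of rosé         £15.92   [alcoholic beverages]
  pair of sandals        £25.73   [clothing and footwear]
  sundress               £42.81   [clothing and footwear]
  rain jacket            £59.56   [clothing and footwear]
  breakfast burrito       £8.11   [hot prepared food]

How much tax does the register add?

£20.42

Winter coat £335.17: clothing and footwear, £300.00 or more → 5.25% → £17.60
Bottle of rosé £15.92: alcoholic beverages → 13% → £2.07
Pair of sandals £25.73: clothing and footwear, under £300.00 → 0% → £0.00
Sundress £42.81: clothing and footwear, under £300.00 → 0% → £0.00
Rain jacket £59.56: clothing and footwear, under £300.00 → 0% → £0.00
Breakfast burrito £8.11: hot prepared food → 9.25% → £0.75
Total tax = £17.60 + £2.07 + £0.75 = £20.42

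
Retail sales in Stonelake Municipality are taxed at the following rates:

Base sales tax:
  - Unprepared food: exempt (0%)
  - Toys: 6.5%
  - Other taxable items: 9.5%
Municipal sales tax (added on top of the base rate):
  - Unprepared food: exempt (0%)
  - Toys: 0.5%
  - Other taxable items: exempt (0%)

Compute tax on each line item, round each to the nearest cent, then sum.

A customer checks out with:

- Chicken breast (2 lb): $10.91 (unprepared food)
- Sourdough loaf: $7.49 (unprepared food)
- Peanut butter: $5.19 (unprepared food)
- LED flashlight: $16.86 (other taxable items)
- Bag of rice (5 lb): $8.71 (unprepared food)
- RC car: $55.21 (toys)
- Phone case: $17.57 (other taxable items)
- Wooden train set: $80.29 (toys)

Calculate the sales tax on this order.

$12.75

Chicken breast (2 lb) $10.91: unprepared food → 0% + 0% municipal = 0% → $0.00
Sourdough loaf $7.49: unprepared food → 0% + 0% municipal = 0% → $0.00
Peanut butter $5.19: unprepared food → 0% + 0% municipal = 0% → $0.00
LED flashlight $16.86: other taxable items → 9.5% + 0% municipal = 9.5% → $1.60
Bag of rice (5 lb) $8.71: unprepared food → 0% + 0% municipal = 0% → $0.00
RC car $55.21: toys → 6.5% + 0.5% municipal = 7% → $3.86
Phone case $17.57: other taxable items → 9.5% + 0% municipal = 9.5% → $1.67
Wooden train set $80.29: toys → 6.5% + 0.5% municipal = 7% → $5.62
Total tax = $1.60 + $3.86 + $1.67 + $5.62 = $12.75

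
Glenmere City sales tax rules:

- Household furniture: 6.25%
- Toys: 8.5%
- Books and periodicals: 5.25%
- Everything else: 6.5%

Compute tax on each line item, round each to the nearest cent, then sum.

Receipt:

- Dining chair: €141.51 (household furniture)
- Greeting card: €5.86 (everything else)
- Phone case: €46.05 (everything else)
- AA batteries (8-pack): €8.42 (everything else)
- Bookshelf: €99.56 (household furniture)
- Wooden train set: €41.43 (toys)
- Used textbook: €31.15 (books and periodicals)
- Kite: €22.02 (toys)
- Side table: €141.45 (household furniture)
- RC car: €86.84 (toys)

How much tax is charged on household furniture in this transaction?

Dining chair €141.51: household furniture → 6.25% → €8.84
Bookshelf €99.56: household furniture → 6.25% → €6.22
Side table €141.45: household furniture → 6.25% → €8.84
Tax on household furniture = €8.84 + €6.22 + €8.84 = €23.90

€23.90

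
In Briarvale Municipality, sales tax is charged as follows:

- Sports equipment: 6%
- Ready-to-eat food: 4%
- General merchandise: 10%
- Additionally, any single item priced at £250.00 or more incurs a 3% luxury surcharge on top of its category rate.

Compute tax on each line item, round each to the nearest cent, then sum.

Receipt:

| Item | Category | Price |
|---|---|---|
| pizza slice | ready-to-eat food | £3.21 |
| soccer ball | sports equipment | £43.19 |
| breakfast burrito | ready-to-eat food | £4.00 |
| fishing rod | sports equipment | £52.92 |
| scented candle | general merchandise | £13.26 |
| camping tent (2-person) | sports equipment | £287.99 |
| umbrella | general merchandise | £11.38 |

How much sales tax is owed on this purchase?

Pizza slice £3.21: ready-to-eat food → 4% → £0.13
Soccer ball £43.19: sports equipment → 6% → £2.59
Breakfast burrito £4.00: ready-to-eat food → 4% → £0.16
Fishing rod £52.92: sports equipment → 6% → £3.18
Scented candle £13.26: general merchandise → 10% → £1.33
Camping tent (2-person) £287.99: sports equipment → 6% + 3% surcharge = 9% → £25.92
Umbrella £11.38: general merchandise → 10% → £1.14
Total tax = £0.13 + £2.59 + £0.16 + £3.18 + £1.33 + £25.92 + £1.14 = £34.45

£34.45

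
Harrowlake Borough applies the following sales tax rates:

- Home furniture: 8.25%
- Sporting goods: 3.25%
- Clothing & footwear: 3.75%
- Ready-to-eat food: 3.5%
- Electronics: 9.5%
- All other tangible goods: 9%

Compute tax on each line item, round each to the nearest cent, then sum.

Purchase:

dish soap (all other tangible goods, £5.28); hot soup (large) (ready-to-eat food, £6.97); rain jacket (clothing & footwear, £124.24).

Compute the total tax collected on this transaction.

Dish soap £5.28: all other tangible goods → 9% → £0.48
Hot soup (large) £6.97: ready-to-eat food → 3.5% → £0.24
Rain jacket £124.24: clothing & footwear → 3.75% → £4.66
Total tax = £0.48 + £0.24 + £4.66 = £5.38

£5.38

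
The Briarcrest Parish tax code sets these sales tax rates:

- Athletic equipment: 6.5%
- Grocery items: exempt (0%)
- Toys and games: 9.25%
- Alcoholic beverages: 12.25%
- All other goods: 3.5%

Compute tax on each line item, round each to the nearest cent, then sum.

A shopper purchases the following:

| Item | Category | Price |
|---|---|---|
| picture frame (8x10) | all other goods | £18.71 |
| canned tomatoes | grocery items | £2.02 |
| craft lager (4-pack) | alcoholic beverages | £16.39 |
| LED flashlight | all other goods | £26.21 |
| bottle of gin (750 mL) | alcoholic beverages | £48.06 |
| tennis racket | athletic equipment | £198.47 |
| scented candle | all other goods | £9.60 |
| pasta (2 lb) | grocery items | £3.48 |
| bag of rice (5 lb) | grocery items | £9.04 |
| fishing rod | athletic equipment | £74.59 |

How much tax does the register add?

£27.56

Picture frame (8x10) £18.71: all other goods → 3.5% → £0.65
Canned tomatoes £2.02: grocery items → 0% → £0.00
Craft lager (4-pack) £16.39: alcoholic beverages → 12.25% → £2.01
LED flashlight £26.21: all other goods → 3.5% → £0.92
Bottle of gin (750 mL) £48.06: alcoholic beverages → 12.25% → £5.89
Tennis racket £198.47: athletic equipment → 6.5% → £12.90
Scented candle £9.60: all other goods → 3.5% → £0.34
Pasta (2 lb) £3.48: grocery items → 0% → £0.00
Bag of rice (5 lb) £9.04: grocery items → 0% → £0.00
Fishing rod £74.59: athletic equipment → 6.5% → £4.85
Total tax = £0.65 + £2.01 + £0.92 + £5.89 + £12.90 + £0.34 + £4.85 = £27.56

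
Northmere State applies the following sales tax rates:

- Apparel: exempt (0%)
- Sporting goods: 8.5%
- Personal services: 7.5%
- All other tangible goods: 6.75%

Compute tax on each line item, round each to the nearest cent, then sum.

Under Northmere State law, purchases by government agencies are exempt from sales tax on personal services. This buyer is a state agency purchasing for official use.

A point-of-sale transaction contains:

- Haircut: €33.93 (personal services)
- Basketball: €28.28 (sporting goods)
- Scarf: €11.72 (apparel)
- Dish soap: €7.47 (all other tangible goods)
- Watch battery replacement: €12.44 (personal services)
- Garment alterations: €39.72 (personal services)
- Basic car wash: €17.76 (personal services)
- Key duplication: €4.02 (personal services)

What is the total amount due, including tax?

Haircut €33.93: personal services, buyer-exempt → 0% → €0.00
Basketball €28.28: sporting goods → 8.5% → €2.40
Scarf €11.72: apparel → 0% → €0.00
Dish soap €7.47: all other tangible goods → 6.75% → €0.50
Watch battery replacement €12.44: personal services, buyer-exempt → 0% → €0.00
Garment alterations €39.72: personal services, buyer-exempt → 0% → €0.00
Basic car wash €17.76: personal services, buyer-exempt → 0% → €0.00
Key duplication €4.02: personal services, buyer-exempt → 0% → €0.00
Subtotal = €155.34; tax = €2.90; total due = €158.24

€158.24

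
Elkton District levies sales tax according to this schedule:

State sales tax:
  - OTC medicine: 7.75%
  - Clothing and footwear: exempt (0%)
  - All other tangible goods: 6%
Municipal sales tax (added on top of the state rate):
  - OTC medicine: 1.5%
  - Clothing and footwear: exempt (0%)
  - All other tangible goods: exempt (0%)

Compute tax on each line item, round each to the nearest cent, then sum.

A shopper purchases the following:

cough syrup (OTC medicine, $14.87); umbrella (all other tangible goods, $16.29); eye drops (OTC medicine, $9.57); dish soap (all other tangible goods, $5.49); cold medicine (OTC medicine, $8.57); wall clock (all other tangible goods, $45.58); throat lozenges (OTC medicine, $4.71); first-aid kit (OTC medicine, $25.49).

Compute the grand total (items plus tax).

Cough syrup $14.87: OTC medicine → 7.75% + 1.5% municipal = 9.25% → $1.38
Umbrella $16.29: all other tangible goods → 6% + 0% municipal = 6% → $0.98
Eye drops $9.57: OTC medicine → 7.75% + 1.5% municipal = 9.25% → $0.89
Dish soap $5.49: all other tangible goods → 6% + 0% municipal = 6% → $0.33
Cold medicine $8.57: OTC medicine → 7.75% + 1.5% municipal = 9.25% → $0.79
Wall clock $45.58: all other tangible goods → 6% + 0% municipal = 6% → $2.73
Throat lozenges $4.71: OTC medicine → 7.75% + 1.5% municipal = 9.25% → $0.44
First-aid kit $25.49: OTC medicine → 7.75% + 1.5% municipal = 9.25% → $2.36
Subtotal = $130.57; tax = $9.90; total due = $140.47

$140.47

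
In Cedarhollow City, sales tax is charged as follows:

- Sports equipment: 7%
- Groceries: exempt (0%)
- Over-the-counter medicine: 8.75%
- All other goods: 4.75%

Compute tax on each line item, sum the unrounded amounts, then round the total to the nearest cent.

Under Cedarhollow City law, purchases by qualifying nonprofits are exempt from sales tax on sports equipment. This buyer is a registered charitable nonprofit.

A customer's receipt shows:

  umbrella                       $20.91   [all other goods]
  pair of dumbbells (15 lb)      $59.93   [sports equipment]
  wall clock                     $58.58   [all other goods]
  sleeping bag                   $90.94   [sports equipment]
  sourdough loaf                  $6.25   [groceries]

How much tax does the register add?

Umbrella $20.91: all other goods → 4.75% → $0.993225
Pair of dumbbells (15 lb) $59.93: sports equipment, buyer-exempt → 0% → $0.00
Wall clock $58.58: all other goods → 4.75% → $2.78255
Sleeping bag $90.94: sports equipment, buyer-exempt → 0% → $0.00
Sourdough loaf $6.25: groceries → 0% → $0.00
Unrounded tax sum = $3.775775 → $3.78

$3.78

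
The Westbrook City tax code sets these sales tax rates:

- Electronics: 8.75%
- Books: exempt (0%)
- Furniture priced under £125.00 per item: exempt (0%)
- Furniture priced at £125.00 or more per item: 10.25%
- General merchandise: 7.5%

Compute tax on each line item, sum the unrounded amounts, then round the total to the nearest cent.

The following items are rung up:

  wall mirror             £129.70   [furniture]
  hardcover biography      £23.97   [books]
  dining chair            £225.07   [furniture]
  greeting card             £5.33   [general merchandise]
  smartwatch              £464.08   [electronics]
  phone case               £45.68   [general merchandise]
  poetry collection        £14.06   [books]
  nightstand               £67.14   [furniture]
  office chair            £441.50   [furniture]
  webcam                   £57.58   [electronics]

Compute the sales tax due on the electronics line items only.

£45.65

Smartwatch £464.08: electronics → 8.75% → £40.607
Webcam £57.58: electronics → 8.75% → £5.03825
Tax on electronics: unrounded sum = £45.64525 → £45.65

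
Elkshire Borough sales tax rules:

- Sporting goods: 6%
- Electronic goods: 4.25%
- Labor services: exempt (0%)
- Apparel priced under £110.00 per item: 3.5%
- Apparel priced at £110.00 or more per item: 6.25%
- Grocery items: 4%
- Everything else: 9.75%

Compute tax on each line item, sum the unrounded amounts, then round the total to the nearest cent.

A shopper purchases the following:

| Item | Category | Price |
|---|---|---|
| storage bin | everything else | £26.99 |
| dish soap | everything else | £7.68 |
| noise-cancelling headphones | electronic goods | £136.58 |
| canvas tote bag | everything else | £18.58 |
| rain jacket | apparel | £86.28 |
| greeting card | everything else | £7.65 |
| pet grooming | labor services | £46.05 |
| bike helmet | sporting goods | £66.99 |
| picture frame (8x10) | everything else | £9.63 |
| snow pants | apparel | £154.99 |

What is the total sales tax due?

Storage bin £26.99: everything else → 9.75% → £2.631525
Dish soap £7.68: everything else → 9.75% → £0.7488
Noise-cancelling headphones £136.58: electronic goods → 4.25% → £5.80465
Canvas tote bag £18.58: everything else → 9.75% → £1.81155
Rain jacket £86.28: apparel, under £110.00 → 3.5% → £3.0198
Greeting card £7.65: everything else → 9.75% → £0.745875
Pet grooming £46.05: labor services → 0% → £0.00
Bike helmet £66.99: sporting goods → 6% → £4.0194
Picture frame (8x10) £9.63: everything else → 9.75% → £0.938925
Snow pants £154.99: apparel, £110.00 or more → 6.25% → £9.686875
Unrounded tax sum = £29.4074 → £29.41

£29.41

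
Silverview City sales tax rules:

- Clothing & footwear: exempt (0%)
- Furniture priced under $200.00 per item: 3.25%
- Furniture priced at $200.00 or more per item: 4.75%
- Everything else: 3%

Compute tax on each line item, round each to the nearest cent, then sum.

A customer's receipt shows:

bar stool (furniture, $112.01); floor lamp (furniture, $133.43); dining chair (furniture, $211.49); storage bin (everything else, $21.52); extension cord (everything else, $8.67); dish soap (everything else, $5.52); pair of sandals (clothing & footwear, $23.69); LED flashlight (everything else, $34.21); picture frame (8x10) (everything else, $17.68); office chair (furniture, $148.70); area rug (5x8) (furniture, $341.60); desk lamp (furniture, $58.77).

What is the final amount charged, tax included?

Bar stool $112.01: furniture, under $200.00 → 3.25% → $3.64
Floor lamp $133.43: furniture, under $200.00 → 3.25% → $4.34
Dining chair $211.49: furniture, $200.00 or more → 4.75% → $10.05
Storage bin $21.52: everything else → 3% → $0.65
Extension cord $8.67: everything else → 3% → $0.26
Dish soap $5.52: everything else → 3% → $0.17
Pair of sandals $23.69: clothing & footwear → 0% → $0.00
LED flashlight $34.21: everything else → 3% → $1.03
Picture frame (8x10) $17.68: everything else → 3% → $0.53
Office chair $148.70: furniture, under $200.00 → 3.25% → $4.83
Area rug (5x8) $341.60: furniture, $200.00 or more → 4.75% → $16.23
Desk lamp $58.77: furniture, under $200.00 → 3.25% → $1.91
Subtotal = $1117.29; tax = $43.64; total due = $1160.93

$1160.93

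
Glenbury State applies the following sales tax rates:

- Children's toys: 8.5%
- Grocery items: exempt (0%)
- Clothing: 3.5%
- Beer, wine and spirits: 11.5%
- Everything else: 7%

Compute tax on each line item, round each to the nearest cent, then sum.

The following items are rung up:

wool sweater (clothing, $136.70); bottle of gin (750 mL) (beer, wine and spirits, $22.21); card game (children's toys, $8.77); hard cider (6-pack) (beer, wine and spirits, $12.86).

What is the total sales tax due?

Wool sweater $136.70: clothing → 3.5% → $4.78
Bottle of gin (750 mL) $22.21: beer, wine and spirits → 11.5% → $2.55
Card game $8.77: children's toys → 8.5% → $0.75
Hard cider (6-pack) $12.86: beer, wine and spirits → 11.5% → $1.48
Total tax = $4.78 + $2.55 + $0.75 + $1.48 = $9.56

$9.56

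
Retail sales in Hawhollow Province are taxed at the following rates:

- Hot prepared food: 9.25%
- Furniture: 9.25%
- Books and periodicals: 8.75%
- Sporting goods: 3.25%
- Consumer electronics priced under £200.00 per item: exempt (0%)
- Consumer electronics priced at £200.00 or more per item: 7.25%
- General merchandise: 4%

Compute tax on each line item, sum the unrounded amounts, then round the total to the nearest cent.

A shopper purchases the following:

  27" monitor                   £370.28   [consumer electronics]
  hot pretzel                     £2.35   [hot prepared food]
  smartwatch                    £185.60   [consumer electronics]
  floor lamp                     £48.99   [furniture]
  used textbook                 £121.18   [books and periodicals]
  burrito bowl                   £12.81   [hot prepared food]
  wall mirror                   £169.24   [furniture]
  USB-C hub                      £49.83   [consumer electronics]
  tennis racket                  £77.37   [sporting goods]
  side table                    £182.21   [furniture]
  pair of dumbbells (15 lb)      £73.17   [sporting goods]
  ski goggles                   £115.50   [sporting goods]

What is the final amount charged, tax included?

£1493.07

27" monitor £370.28: consumer electronics, £200.00 or more → 7.25% → £26.8453
Hot pretzel £2.35: hot prepared food → 9.25% → £0.217375
Smartwatch £185.60: consumer electronics, under £200.00 → 0% → £0.00
Floor lamp £48.99: furniture → 9.25% → £4.531575
Used textbook £121.18: books and periodicals → 8.75% → £10.60325
Burrito bowl £12.81: hot prepared food → 9.25% → £1.184925
Wall mirror £169.24: furniture → 9.25% → £15.6547
USB-C hub £49.83: consumer electronics, under £200.00 → 0% → £0.00
Tennis racket £77.37: sporting goods → 3.25% → £2.514525
Side table £182.21: furniture → 9.25% → £16.854425
Pair of dumbbells (15 lb) £73.17: sporting goods → 3.25% → £2.378025
Ski goggles £115.50: sporting goods → 3.25% → £3.75375
Subtotal = £1408.53; unrounded tax = £84.53785 → £84.54; total due = £1493.07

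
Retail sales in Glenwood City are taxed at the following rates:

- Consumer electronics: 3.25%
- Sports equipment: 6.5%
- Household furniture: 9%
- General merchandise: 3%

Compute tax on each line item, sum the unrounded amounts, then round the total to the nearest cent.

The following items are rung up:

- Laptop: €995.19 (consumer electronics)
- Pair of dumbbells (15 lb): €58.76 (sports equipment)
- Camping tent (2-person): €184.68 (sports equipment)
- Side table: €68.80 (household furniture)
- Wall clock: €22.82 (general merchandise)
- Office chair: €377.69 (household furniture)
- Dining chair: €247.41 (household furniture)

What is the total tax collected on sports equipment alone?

€15.82

Pair of dumbbells (15 lb) €58.76: sports equipment → 6.5% → €3.8194
Camping tent (2-person) €184.68: sports equipment → 6.5% → €12.0042
Tax on sports equipment: unrounded sum = €15.8236 → €15.82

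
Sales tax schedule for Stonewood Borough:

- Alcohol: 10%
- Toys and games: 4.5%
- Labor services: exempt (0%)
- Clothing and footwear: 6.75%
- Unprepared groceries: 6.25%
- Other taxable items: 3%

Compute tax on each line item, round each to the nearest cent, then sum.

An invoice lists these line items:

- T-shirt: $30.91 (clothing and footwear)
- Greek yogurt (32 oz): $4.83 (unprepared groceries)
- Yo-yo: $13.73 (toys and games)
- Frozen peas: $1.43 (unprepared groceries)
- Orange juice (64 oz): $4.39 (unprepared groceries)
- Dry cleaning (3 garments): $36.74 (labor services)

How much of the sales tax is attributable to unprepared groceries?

Greek yogurt (32 oz) $4.83: unprepared groceries → 6.25% → $0.30
Frozen peas $1.43: unprepared groceries → 6.25% → $0.09
Orange juice (64 oz) $4.39: unprepared groceries → 6.25% → $0.27
Tax on unprepared groceries = $0.30 + $0.09 + $0.27 = $0.66

$0.66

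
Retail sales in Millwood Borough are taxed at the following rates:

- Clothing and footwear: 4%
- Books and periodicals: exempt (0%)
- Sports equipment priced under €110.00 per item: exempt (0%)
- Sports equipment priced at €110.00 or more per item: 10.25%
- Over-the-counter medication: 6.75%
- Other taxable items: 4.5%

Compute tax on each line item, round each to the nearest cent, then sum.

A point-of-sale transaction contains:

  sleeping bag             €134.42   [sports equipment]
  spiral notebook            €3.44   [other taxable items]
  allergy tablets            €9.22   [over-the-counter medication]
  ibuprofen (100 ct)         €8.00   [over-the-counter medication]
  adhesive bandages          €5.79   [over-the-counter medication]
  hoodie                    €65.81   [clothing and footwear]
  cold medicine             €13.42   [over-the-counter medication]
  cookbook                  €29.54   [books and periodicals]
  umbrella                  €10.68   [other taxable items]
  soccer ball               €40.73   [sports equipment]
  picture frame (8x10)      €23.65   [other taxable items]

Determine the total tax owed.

€20.56

Sleeping bag €134.42: sports equipment, €110.00 or more → 10.25% → €13.78
Spiral notebook €3.44: other taxable items → 4.5% → €0.15
Allergy tablets €9.22: over-the-counter medication → 6.75% → €0.62
Ibuprofen (100 ct) €8.00: over-the-counter medication → 6.75% → €0.54
Adhesive bandages €5.79: over-the-counter medication → 6.75% → €0.39
Hoodie €65.81: clothing and footwear → 4% → €2.63
Cold medicine €13.42: over-the-counter medication → 6.75% → €0.91
Cookbook €29.54: books and periodicals → 0% → €0.00
Umbrella €10.68: other taxable items → 4.5% → €0.48
Soccer ball €40.73: sports equipment, under €110.00 → 0% → €0.00
Picture frame (8x10) €23.65: other taxable items → 4.5% → €1.06
Total tax = €13.78 + €0.15 + €0.62 + €0.54 + €0.39 + €2.63 + €0.91 + €0.48 + €1.06 = €20.56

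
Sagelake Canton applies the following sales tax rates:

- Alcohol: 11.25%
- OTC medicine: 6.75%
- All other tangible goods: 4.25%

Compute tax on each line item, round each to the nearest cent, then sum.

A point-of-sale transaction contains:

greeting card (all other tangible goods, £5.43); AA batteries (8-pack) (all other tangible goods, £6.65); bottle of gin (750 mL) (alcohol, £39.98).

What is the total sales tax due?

£5.01

Greeting card £5.43: all other tangible goods → 4.25% → £0.23
AA batteries (8-pack) £6.65: all other tangible goods → 4.25% → £0.28
Bottle of gin (750 mL) £39.98: alcohol → 11.25% → £4.50
Total tax = £0.23 + £0.28 + £4.50 = £5.01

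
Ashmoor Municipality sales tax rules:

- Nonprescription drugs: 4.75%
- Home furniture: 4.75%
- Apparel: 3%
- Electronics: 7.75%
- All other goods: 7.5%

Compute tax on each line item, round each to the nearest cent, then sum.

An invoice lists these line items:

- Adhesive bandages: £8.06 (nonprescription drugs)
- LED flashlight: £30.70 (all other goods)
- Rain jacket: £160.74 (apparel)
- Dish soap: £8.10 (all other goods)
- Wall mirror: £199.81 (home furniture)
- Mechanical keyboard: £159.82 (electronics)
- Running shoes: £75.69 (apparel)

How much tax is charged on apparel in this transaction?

£7.09

Rain jacket £160.74: apparel → 3% → £4.82
Running shoes £75.69: apparel → 3% → £2.27
Tax on apparel = £4.82 + £2.27 = £7.09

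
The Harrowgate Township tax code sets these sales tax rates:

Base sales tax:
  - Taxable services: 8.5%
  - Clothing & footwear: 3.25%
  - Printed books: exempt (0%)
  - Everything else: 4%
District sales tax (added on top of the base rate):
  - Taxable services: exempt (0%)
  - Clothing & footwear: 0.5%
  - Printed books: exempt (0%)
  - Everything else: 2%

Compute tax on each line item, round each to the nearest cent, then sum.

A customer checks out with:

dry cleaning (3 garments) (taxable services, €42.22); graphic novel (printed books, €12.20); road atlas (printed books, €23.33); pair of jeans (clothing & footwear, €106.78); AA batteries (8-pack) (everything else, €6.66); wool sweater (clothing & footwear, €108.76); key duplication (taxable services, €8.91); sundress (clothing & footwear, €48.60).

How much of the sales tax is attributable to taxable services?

Dry cleaning (3 garments) €42.22: taxable services → 8.5% + 0% district = 8.5% → €3.59
Key duplication €8.91: taxable services → 8.5% + 0% district = 8.5% → €0.76
Tax on taxable services = €3.59 + €0.76 = €4.35

€4.35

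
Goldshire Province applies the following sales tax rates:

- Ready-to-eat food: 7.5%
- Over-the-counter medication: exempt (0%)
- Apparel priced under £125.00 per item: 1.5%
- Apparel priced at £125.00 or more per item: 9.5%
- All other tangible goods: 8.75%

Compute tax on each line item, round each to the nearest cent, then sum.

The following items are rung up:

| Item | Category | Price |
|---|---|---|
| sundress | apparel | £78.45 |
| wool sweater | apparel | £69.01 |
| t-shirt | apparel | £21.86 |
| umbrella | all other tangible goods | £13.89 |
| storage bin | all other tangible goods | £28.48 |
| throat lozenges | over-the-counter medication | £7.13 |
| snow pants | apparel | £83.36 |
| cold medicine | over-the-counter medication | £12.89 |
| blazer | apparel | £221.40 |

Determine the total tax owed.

Sundress £78.45: apparel, under £125.00 → 1.5% → £1.18
Wool sweater £69.01: apparel, under £125.00 → 1.5% → £1.04
T-shirt £21.86: apparel, under £125.00 → 1.5% → £0.33
Umbrella £13.89: all other tangible goods → 8.75% → £1.22
Storage bin £28.48: all other tangible goods → 8.75% → £2.49
Throat lozenges £7.13: over-the-counter medication → 0% → £0.00
Snow pants £83.36: apparel, under £125.00 → 1.5% → £1.25
Cold medicine £12.89: over-the-counter medication → 0% → £0.00
Blazer £221.40: apparel, £125.00 or more → 9.5% → £21.03
Total tax = £1.18 + £1.04 + £0.33 + £1.22 + £2.49 + £1.25 + £21.03 = £28.54

£28.54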